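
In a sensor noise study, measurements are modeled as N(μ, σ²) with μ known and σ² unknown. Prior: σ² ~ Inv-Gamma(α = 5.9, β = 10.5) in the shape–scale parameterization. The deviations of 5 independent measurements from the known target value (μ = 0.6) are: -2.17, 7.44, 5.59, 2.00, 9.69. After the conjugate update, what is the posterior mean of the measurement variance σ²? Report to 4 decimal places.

14.2032

With known mean μ and an Inverse-Gamma(α, β) prior on σ², the Normal likelihood is conjugate: posterior is Inv-Gamma(α + n/2, β + Σ(xᵢ−μ)²/2).
Σ(xᵢ−μ)² = (-2.17)² + (7.44)² + (5.59)² + (2.00)² + (9.69)² = 189.2067.
Posterior: Inv-Gamma(5.9 + 5/2, 10.5 + 189.2067/2) = Inv-Gamma(8.40, 105.10335).
E[σ²|data] = β/(α−1) = 105.10335/7.40 = 14.2032.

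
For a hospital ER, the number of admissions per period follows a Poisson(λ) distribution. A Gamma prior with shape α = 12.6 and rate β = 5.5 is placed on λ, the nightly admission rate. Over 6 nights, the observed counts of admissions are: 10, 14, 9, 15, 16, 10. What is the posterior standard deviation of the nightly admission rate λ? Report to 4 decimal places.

With a Gamma(shape α, rate β) prior, the Poisson likelihood is conjugate: the posterior is Gamma(α + ΣXᵢ, β + n).
Sum of counts S = 74 over n = 6 nights.
Posterior: Gamma(α+S, β+n) = Gamma(12.6+74, 5.5+6) = Gamma(86.6, 11.5).
SD = √α/β = √86.6/11.5 = 0.8092.

0.8092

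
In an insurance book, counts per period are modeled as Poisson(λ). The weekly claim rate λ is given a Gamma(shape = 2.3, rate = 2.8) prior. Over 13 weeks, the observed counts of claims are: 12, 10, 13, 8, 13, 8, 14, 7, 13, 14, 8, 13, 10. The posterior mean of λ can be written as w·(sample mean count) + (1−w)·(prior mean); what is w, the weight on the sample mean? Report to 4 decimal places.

0.8228

With a Gamma(shape α, rate β) prior, the Poisson likelihood is conjugate: the posterior is Gamma(α + ΣXᵢ, β + n).
Posterior mean = (α₀+S)/(β₀+n) = [n/(β₀+n)]·(S/n) + [β₀/(β₀+n)]·(α₀/β₀), so only n and β₀ enter the weight.
Weight on data w = n/(β₀+n) = 13/(2.8+13) = 13/15.8 = 0.8228.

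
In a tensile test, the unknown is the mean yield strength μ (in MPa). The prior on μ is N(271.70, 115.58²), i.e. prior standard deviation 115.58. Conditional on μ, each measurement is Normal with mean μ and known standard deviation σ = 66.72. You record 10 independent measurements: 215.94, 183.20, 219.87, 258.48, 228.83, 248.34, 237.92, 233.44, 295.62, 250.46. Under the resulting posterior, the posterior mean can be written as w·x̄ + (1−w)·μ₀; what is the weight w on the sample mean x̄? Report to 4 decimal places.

For Normal data with known variance σ², a Normal(μ₀, σ₀²) prior on μ is conjugate. Posterior precision = 1/σ₀² + n/σ²; posterior mean is the precision-weighted average of μ₀ and x̄.
σ₀² = 115.58² = 13358.7364, σ² = 66.72² = 4451.5584. Prior precision 1/σ₀² = 1/13358.7364; data precision n/σ² = 10/4451.5584.
w = (n/σ²)/(1/σ₀² + n/σ²) = n·σ₀²/(σ² + n·σ₀²) = 10·13358.7364/(4451.5584 + 10·13358.7364) = 133587.364/138038.9224 = 0.9678.

0.9678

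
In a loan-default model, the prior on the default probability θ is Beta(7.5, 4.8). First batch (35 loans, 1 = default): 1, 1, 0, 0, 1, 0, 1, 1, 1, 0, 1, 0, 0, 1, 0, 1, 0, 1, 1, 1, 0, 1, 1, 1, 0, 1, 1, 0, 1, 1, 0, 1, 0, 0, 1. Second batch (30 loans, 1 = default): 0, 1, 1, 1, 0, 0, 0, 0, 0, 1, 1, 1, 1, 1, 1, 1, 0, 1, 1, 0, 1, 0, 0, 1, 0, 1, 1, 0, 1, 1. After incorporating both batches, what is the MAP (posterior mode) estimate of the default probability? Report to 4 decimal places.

0.6042

The Beta prior is conjugate to a Binomial/Bernoulli likelihood; the update adds successes to α and failures to β.
After batch 1: Beta(7.5+21, 4.8+14) = Beta(28.5, 18.8).
After batch 2: Beta(28.5+18, 18.8+12) = Beta(46.5, 30.8).
Mode of Beta(a,b) for a,b>1 is (a−1)/(a+b−2) = 45.5/75.3 = 0.6042.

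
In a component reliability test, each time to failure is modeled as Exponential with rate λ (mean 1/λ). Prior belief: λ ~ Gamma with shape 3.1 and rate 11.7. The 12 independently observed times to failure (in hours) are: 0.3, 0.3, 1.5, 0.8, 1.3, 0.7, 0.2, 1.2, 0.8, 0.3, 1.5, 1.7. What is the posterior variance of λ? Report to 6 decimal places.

0.030365

With a Gamma(shape α, rate β) prior on the exponential rate λ, the posterior after n observations with total T = Σxᵢ is Gamma(α+n, β+T).
Sum of observations T = 10.6 hours; n = 12.
Posterior: Gamma(3.1+12, 11.7+10.6) = Gamma(15.1, 22.3).
Var = α/β² = 0.030365.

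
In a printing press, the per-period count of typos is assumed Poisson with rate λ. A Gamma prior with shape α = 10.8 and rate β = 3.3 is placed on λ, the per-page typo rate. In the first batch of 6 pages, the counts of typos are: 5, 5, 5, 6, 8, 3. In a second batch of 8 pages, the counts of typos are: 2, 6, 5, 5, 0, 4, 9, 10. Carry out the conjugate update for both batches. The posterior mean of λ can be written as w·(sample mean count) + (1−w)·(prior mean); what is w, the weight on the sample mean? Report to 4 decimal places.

0.8092

With a Gamma(shape α, rate β) prior, the Poisson likelihood is conjugate: the posterior is Gamma(α + ΣXᵢ, β + n).
Total number of pages: n = 6 + 8 = 14.
Posterior mean = (α₀+S)/(β₀+n) = [n/(β₀+n)]·(S/n) + [β₀/(β₀+n)]·(α₀/β₀), so only n and β₀ enter the weight.
Weight on data w = n/(β₀+n) = 14/(3.3+14) = 14/17.3 = 0.8092.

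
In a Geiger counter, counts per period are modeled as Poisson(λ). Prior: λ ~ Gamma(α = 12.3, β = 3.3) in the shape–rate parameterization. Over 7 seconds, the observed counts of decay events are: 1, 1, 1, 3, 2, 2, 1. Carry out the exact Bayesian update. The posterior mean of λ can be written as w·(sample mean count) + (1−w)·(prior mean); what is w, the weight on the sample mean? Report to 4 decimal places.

0.6796

With a Gamma(shape α, rate β) prior, the Poisson likelihood is conjugate: the posterior is Gamma(α + ΣXᵢ, β + n).
Posterior mean = (α₀+S)/(β₀+n) = [n/(β₀+n)]·(S/n) + [β₀/(β₀+n)]·(α₀/β₀), so only n and β₀ enter the weight.
Weight on data w = n/(β₀+n) = 7/(3.3+7) = 7/10.3 = 0.6796.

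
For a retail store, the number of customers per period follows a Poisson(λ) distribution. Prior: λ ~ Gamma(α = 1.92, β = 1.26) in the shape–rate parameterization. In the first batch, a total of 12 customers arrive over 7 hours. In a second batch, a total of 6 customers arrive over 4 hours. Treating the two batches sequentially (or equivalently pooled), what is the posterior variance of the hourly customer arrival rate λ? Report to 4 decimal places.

With a Gamma(shape α, rate β) prior, the Poisson likelihood is conjugate: the posterior is Gamma(α + ΣXᵢ, β + n).
After batch 1: Gamma(α+S, β+n) = Gamma(1.92+12, 1.26+7) = Gamma(13.92, 8.26).
After batch 2: Gamma(α+S, β+n) = Gamma(13.92+6, 8.26+4) = Gamma(19.92, 12.26).
Var = α/β² = 19.92/12.26² = 0.1325.

0.1325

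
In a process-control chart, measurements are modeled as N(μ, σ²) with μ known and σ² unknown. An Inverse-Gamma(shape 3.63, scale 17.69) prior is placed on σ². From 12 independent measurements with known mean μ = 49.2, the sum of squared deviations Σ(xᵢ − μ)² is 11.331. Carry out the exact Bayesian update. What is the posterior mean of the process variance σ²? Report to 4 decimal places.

With known mean μ and an Inverse-Gamma(α, β) prior on σ², the Normal likelihood is conjugate: posterior is Inv-Gamma(α + n/2, β + Σ(xᵢ−μ)²/2).
Posterior: Inv-Gamma(3.63 + 12/2, 17.69 + 11.331/2) = Inv-Gamma(9.63, 23.3555).
E[σ²|data] = β/(α−1) = 23.3555/8.63 = 2.7063.

2.7063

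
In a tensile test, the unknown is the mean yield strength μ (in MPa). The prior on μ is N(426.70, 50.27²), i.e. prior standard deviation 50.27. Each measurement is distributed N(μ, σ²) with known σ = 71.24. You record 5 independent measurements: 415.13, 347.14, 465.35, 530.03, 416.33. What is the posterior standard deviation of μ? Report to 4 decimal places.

For Normal data with known variance σ², a Normal(μ₀, σ₀²) prior on μ is conjugate. Posterior precision = 1/σ₀² + n/σ²; posterior mean is the precision-weighted average of μ₀ and x̄.
σ₀² = 50.27² = 2527.0729, σ² = 71.24² = 5075.1376; σ² + n·σ₀² = 5075.1376 + 5·2527.0729 = 17710.5021.
Posterior precision = 1/σ₀² + n/σ² = 1/2527.0729 + 5/5075.1376 = (σ² + n·σ₀²)/(σ₀²σ²) = 17710.5021/(2527.0729·5075.1376); posterior variance σₙ² = σ₀²σ²/(σ² + n·σ₀²) = 2527.0729·5075.1376/17710.5021 = 724.160310.
Posterior SD = √σₙ² = √(2527.0729·5075.1376/17710.5021) = 26.9102.

26.9102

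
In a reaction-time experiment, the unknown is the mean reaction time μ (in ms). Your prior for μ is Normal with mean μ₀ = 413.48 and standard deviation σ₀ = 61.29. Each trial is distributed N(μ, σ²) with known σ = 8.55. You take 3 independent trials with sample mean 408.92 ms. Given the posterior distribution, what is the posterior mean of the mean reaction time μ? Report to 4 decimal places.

For Normal data with known variance σ², a Normal(μ₀, σ₀²) prior on μ is conjugate. Posterior precision = 1/σ₀² + n/σ²; posterior mean is the precision-weighted average of μ₀ and x̄.
n·x̄ = 3·408.92 = 1226.76.
σ₀² = 61.29² = 3756.4641, σ² = 8.55² = 73.1025; σ² + n·σ₀² = 73.1025 + 3·3756.4641 = 11342.4948.
Posterior mean = (μ₀/σ₀² + n·x̄/σ²)/(1/σ₀² + n/σ²) = (σ²·μ₀ + σ₀²·n·x̄)/(σ² + n·σ₀²) = (73.1025·413.48 + 3756.4641·1226.76)/11342.4948 = 4638506.321016/11342.4948 = 408.9494.

408.9494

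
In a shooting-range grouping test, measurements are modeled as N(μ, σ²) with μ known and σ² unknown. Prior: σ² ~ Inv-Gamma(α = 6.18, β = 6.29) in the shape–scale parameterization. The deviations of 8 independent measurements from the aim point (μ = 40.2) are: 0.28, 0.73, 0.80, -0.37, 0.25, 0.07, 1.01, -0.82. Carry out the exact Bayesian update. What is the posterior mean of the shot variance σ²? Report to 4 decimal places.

0.8567

With known mean μ and an Inverse-Gamma(α, β) prior on σ², the Normal likelihood is conjugate: posterior is Inv-Gamma(α + n/2, β + Σ(xᵢ−μ)²/2).
Σ(xᵢ−μ)² = (0.28)² + (0.73)² + (0.80)² + (-0.37)² + (0.25)² + (0.07)² + (1.01)² + (-0.82)² = 3.1481.
Posterior: Inv-Gamma(6.18 + 8/2, 6.29 + 3.1481/2) = Inv-Gamma(10.18, 7.86405).
E[σ²|data] = β/(α−1) = 7.86405/9.18 = 0.8567.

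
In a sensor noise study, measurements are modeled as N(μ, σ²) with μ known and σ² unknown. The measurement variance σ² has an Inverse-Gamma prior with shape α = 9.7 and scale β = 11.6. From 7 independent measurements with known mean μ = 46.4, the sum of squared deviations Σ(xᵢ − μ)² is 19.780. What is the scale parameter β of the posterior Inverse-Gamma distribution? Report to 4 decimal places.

21.4900

With known mean μ and an Inverse-Gamma(α, β) prior on σ², the Normal likelihood is conjugate: posterior is Inv-Gamma(α + n/2, β + Σ(xᵢ−μ)²/2).
Posterior: Inv-Gamma(9.7 + 7/2, 11.6 + 19.780/2) = Inv-Gamma(13.20, 21.4900).
Posterior β = 21.4900.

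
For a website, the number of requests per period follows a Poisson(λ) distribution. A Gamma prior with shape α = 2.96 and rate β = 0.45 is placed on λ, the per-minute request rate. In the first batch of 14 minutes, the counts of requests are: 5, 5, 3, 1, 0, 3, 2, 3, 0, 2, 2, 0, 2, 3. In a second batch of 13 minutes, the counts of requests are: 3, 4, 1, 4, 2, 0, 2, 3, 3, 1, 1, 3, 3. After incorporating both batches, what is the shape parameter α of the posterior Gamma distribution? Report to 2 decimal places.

With a Gamma(shape α, rate β) prior, the Poisson likelihood is conjugate: the posterior is Gamma(α + ΣXᵢ, β + n).
Batch 1: sum of counts S = 31 over n = 14 minutes.
After batch 1: Gamma(α+S, β+n) = Gamma(2.96+31, 0.45+14) = Gamma(33.96, 14.45).
Batch 2: sum of counts S = 30 over n = 13 minutes.
After batch 2: Gamma(α+S, β+n) = Gamma(33.96+30, 14.45+13) = Gamma(63.96, 27.45).
Posterior α = 63.96.

63.96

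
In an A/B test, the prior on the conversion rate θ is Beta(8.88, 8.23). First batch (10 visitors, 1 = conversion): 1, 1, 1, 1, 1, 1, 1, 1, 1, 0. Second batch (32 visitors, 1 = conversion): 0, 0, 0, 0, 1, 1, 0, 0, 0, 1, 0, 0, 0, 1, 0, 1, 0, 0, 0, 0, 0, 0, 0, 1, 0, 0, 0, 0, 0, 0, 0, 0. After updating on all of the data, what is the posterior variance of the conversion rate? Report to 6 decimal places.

The Beta prior is conjugate to a Binomial/Bernoulli likelihood; the update adds successes to α and failures to β.
After batch 1: Beta(8.88+9, 8.23+1) = Beta(17.88, 9.23).
After batch 2: Beta(17.88+6, 9.23+26) = Beta(23.88, 35.23).
Var = αβ/((α+β)²(α+β+1)) = 23.88·35.23/(59.11²·60.11) = 0.004006.

0.004006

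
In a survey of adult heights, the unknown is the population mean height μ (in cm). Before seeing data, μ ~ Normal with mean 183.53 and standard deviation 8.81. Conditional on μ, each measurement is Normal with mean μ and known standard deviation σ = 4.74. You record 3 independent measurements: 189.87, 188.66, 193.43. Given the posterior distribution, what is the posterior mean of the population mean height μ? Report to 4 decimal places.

For Normal data with known variance σ², a Normal(μ₀, σ₀²) prior on μ is conjugate. Posterior precision = 1/σ₀² + n/σ²; posterior mean is the precision-weighted average of μ₀ and x̄.
Σxᵢ = 189.87 + 188.66 + 193.43 = 571.96, so n·x̄ = 571.96.
σ₀² = 8.81² = 77.6161, σ² = 4.74² = 22.4676; σ² + n·σ₀² = 22.4676 + 3·77.6161 = 255.3159.
Posterior mean = (μ₀/σ₀² + n·x̄/σ²)/(1/σ₀² + n/σ²) = (σ²·μ₀ + σ₀²·n·x̄)/(σ² + n·σ₀²) = (22.4676·183.53 + 77.6161·571.96)/255.3159 = 48516.783184/255.3159 = 190.0265.

190.0265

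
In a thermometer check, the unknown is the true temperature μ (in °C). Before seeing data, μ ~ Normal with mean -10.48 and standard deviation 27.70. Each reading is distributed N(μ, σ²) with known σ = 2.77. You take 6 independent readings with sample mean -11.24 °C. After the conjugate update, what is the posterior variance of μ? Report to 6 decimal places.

1.276689

For Normal data with known variance σ², a Normal(μ₀, σ₀²) prior on μ is conjugate. Posterior precision = 1/σ₀² + n/σ²; posterior mean is the precision-weighted average of μ₀ and x̄.
σ₀² = 27.70² = 767.29, σ² = 2.77² = 7.6729; σ² + n·σ₀² = 7.6729 + 6·767.29 = 4611.4129.
Posterior precision = 1/σ₀² + n/σ² = 1/767.29 + 6/7.6729 = (σ² + n·σ₀²)/(σ₀²σ²) = 4611.4129/(767.29·7.6729); posterior variance σₙ² = σ₀²σ²/(σ² + n·σ₀²) = 767.29·7.6729/4611.4129 = 1.276689.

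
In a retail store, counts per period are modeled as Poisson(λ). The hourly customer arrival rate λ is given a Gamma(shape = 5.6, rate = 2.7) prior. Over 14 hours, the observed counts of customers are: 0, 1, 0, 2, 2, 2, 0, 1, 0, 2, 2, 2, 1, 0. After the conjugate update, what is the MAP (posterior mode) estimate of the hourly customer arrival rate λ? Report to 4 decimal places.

1.1737

With a Gamma(shape α, rate β) prior, the Poisson likelihood is conjugate: the posterior is Gamma(α + ΣXᵢ, β + n).
Sum of counts S = 15 over n = 14 hours.
Posterior: Gamma(α+S, β+n) = Gamma(5.6+15, 2.7+14) = Gamma(20.6, 16.7).
Mode of Gamma(α,β) for α≥1 is (α−1)/β = 19.6/16.7 = 1.1737.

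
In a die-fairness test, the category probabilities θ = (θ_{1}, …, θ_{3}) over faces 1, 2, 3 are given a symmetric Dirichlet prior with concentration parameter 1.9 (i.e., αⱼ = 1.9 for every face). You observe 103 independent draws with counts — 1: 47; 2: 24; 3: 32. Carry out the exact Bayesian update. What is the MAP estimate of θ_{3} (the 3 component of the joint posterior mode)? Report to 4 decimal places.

0.3113

The Dirichlet prior is conjugate to the Multinomial likelihood: each posterior αⱼ = prior αⱼ + observed count nⱼ.
Posterior concentration: (48.9, 25.9, 33.9), total = 108.7.
Joint mode component: (α_{3}−1)/(Σα−K) = 32.9/105.7 = 0.3113.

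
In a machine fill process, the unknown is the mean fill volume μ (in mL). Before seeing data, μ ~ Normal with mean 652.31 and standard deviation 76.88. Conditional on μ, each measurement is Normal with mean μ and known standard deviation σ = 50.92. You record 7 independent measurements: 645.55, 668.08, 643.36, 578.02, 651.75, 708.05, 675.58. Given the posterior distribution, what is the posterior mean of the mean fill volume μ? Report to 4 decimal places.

For Normal data with known variance σ², a Normal(μ₀, σ₀²) prior on μ is conjugate. Posterior precision = 1/σ₀² + n/σ²; posterior mean is the precision-weighted average of μ₀ and x̄.
Σxᵢ = 645.55 + 668.08 + 643.36 + 578.02 + 651.75 + 708.05 + 675.58 = 4570.39, so n·x̄ = 4570.39.
σ₀² = 76.88² = 5910.5344, σ² = 50.92² = 2592.8464; σ² + n·σ₀² = 2592.8464 + 7·5910.5344 = 43966.5872.
Posterior mean = (μ₀/σ₀² + n·x̄/σ²)/(1/σ₀² + n/σ²) = (σ²·μ₀ + σ₀²·n·x̄)/(σ² + n·σ₀²) = (2592.8464·652.31 + 5910.5344·4570.39)/43966.5872 = 28704786.9516/43966.5872 = 652.8773.

652.8773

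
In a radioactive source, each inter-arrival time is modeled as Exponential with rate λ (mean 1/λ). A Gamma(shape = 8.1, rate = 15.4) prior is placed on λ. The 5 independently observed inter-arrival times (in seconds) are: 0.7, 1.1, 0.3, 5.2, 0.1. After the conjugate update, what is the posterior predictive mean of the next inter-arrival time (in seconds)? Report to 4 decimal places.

With a Gamma(shape α, rate β) prior on the exponential rate λ, the posterior after n observations with total T = Σxᵢ is Gamma(α+n, β+T).
Sum of observations T = 7.4 seconds; n = 5.
Posterior: Gamma(8.1+5, 15.4+7.4) = Gamma(13.1, 22.8).
The predictive distribution for the next observation is Lomax; its mean is β/(α−1) = 22.8/12.1 = 1.8843.

1.8843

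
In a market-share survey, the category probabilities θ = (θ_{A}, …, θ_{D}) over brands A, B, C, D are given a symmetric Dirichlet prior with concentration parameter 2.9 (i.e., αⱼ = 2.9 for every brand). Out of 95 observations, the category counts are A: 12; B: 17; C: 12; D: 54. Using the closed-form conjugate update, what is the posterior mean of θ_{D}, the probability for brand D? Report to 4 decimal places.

The Dirichlet prior is conjugate to the Multinomial likelihood: each posterior αⱼ = prior αⱼ + observed count nⱼ.
Posterior concentration: (14.9, 19.9, 14.9, 56.9), total = 106.6.
E[θ_{D}|data] = α_{D}/Σα = 56.9/106.6 = 0.5338.

0.5338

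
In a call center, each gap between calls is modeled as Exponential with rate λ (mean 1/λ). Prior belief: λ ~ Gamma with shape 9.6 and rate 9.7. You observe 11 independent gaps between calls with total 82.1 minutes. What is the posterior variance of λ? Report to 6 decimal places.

0.002444

With a Gamma(shape α, rate β) prior on the exponential rate λ, the posterior after n observations with total T = Σxᵢ is Gamma(α+n, β+T).
Posterior: Gamma(9.6+11, 9.7+82.1) = Gamma(20.6, 91.8).
Var = α/β² = 0.002444.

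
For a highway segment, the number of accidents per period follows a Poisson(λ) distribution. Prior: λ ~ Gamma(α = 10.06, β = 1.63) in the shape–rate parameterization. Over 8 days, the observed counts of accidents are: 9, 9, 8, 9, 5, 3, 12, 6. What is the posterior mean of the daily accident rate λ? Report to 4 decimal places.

7.3790

With a Gamma(shape α, rate β) prior, the Poisson likelihood is conjugate: the posterior is Gamma(α + ΣXᵢ, β + n).
Sum of counts S = 61 over n = 8 days.
Posterior: Gamma(α+S, β+n) = Gamma(10.06+61, 1.63+8) = Gamma(71.06, 9.63).
Posterior mean = α/β = 71.06/9.63 = 7.3790.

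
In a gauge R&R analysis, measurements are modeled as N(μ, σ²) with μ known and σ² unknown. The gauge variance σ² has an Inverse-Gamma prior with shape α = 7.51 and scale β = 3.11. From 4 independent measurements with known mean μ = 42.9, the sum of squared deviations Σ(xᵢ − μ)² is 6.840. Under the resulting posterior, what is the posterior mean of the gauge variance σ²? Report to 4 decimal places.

0.7673

With known mean μ and an Inverse-Gamma(α, β) prior on σ², the Normal likelihood is conjugate: posterior is Inv-Gamma(α + n/2, β + Σ(xᵢ−μ)²/2).
Posterior: Inv-Gamma(7.51 + 4/2, 3.11 + 6.840/2) = Inv-Gamma(9.51, 6.5300).
E[σ²|data] = β/(α−1) = 6.5300/8.51 = 0.7673.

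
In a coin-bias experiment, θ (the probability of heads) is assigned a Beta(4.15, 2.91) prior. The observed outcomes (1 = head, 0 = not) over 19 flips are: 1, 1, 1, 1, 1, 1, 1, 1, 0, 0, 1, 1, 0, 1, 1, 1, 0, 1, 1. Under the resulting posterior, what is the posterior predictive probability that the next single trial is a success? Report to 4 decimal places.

0.7348

The Beta prior is conjugate to a Binomial/Bernoulli likelihood; the update adds successes to α and failures to β.
Posterior: Beta(α+k, β+n−k) = Beta(4.15+15, 2.91+4) = Beta(19.15, 6.91).
For a single future Bernoulli trial, P(success | data) = α/(α+β) = 0.7348.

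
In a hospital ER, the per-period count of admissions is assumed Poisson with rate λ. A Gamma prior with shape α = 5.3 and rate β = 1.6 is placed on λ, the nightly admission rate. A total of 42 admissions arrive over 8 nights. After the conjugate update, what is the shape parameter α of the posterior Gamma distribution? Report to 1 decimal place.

47.3

With a Gamma(shape α, rate β) prior, the Poisson likelihood is conjugate: the posterior is Gamma(α + ΣXᵢ, β + n).
Posterior: Gamma(α+S, β+n) = Gamma(5.3+42, 1.6+8) = Gamma(47.3, 9.6).
Posterior α = 47.3.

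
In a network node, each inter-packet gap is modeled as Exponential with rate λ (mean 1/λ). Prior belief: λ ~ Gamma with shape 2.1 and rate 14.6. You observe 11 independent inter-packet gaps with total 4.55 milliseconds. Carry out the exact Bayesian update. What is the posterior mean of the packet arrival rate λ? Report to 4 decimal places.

0.6841

With a Gamma(shape α, rate β) prior on the exponential rate λ, the posterior after n observations with total T = Σxᵢ is Gamma(α+n, β+T).
Posterior: Gamma(2.1+11, 14.6+4.55) = Gamma(13.1, 19.15).
Posterior mean of λ = α/β = 13.1/19.15 = 0.6841.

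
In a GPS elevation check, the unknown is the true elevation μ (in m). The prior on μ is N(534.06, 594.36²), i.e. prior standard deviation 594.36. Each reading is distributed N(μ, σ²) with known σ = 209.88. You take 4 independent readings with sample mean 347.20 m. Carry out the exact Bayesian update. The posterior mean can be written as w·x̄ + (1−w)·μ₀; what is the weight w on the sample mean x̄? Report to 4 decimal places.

0.9698

For Normal data with known variance σ², a Normal(μ₀, σ₀²) prior on μ is conjugate. Posterior precision = 1/σ₀² + n/σ²; posterior mean is the precision-weighted average of μ₀ and x̄.
σ₀² = 594.36² = 353263.8096, σ² = 209.88² = 44049.6144. Prior precision 1/σ₀² = 1/353263.8096; data precision n/σ² = 4/44049.6144.
w = (n/σ²)/(1/σ₀² + n/σ²) = n·σ₀²/(σ² + n·σ₀²) = 4·353263.8096/(44049.6144 + 4·353263.8096) = 1413055.2384/1457104.8528 = 0.9698.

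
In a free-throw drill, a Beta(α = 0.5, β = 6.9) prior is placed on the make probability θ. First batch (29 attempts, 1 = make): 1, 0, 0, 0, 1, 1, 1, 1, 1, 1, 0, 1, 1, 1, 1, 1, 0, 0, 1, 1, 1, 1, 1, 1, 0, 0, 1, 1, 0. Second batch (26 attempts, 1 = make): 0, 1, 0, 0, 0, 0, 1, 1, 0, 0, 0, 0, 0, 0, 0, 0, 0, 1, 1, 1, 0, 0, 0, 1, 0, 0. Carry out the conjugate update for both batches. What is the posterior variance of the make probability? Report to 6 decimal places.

0.003888

The Beta prior is conjugate to a Binomial/Bernoulli likelihood; the update adds successes to α and failures to β.
After batch 1: Beta(0.5+20, 6.9+9) = Beta(20.5, 15.9).
After batch 2: Beta(20.5+7, 15.9+19) = Beta(27.5, 34.9).
Var = αβ/((α+β)²(α+β+1)) = 27.5·34.9/(62.4²·63.4) = 0.003888.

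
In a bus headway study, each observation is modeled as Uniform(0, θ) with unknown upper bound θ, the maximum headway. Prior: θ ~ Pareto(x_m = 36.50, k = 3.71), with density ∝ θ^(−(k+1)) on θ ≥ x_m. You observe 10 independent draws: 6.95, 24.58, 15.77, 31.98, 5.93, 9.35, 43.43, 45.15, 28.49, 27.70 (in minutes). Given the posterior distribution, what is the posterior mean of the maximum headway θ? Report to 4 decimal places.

A Pareto(scale x_m, shape k) prior on the upper bound θ of Uniform(0, θ) is conjugate: posterior is Pareto(max(x_m, max xᵢ), k + n).
Sample maximum = 45.15; prior scale x_m = 36.50 → posterior scale = max = 45.15.
Posterior shape = 3.71 + 10 = 13.71.
E[θ|data] = k·x_m/(k−1) = 13.71·45.15/12.71 = 48.7023.

48.7023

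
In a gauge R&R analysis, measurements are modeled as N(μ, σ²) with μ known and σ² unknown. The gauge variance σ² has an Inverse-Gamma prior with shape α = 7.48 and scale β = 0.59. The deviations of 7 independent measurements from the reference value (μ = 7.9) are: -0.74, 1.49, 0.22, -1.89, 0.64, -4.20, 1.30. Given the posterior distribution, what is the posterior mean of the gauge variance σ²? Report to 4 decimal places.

With known mean μ and an Inverse-Gamma(α, β) prior on σ², the Normal likelihood is conjugate: posterior is Inv-Gamma(α + n/2, β + Σ(xᵢ−μ)²/2).
Σ(xᵢ−μ)² = (-0.74)² + (1.49)² + (0.22)² + (-1.89)² + (0.64)² + (-4.20)² + (1.30)² = 26.1278.
Posterior: Inv-Gamma(7.48 + 7/2, 0.59 + 26.1278/2) = Inv-Gamma(10.98, 13.65390).
E[σ²|data] = β/(α−1) = 13.65390/9.98 = 1.3681.

1.3681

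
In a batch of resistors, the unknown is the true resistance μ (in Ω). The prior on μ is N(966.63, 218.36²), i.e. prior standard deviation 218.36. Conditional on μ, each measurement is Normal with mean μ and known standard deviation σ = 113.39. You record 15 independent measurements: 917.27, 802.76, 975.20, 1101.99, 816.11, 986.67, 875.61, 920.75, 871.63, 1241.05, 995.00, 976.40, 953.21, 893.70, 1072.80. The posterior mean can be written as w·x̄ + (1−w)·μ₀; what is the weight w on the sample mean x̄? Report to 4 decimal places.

0.9823

For Normal data with known variance σ², a Normal(μ₀, σ₀²) prior on μ is conjugate. Posterior precision = 1/σ₀² + n/σ²; posterior mean is the precision-weighted average of μ₀ and x̄.
σ₀² = 218.36² = 47681.0896, σ² = 113.39² = 12857.2921. Prior precision 1/σ₀² = 1/47681.0896; data precision n/σ² = 15/12857.2921.
w = (n/σ²)/(1/σ₀² + n/σ²) = n·σ₀²/(σ² + n·σ₀²) = 15·47681.0896/(12857.2921 + 15·47681.0896) = 715216.344/728073.6361 = 0.9823.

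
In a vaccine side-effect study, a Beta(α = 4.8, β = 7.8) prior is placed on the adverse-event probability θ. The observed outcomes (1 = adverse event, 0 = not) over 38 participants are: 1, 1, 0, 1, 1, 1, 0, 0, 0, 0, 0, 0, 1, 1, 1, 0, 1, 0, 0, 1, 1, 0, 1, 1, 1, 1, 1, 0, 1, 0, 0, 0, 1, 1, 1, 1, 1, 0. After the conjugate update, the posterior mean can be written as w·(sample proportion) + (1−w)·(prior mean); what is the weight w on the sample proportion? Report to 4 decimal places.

The Beta prior is conjugate to a Binomial/Bernoulli likelihood; the update adds successes to α and failures to β.
Posterior mean = (α₀+k)/(α₀+β₀+n) = [n/(α₀+β₀+n)]·(k/n) + [(α₀+β₀)/(α₀+β₀+n)]·α₀/(α₀+β₀), so only n and the prior enter the weight.
The weight on the data is w = n/(α₀+β₀+n) = 38/(4.8+7.8+38) = 38/50.6 = 0.7510.

0.7510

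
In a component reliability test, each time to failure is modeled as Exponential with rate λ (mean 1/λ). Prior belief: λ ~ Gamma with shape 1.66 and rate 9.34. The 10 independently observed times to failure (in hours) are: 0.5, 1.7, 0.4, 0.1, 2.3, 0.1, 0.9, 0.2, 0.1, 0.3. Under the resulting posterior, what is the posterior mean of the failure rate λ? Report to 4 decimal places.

With a Gamma(shape α, rate β) prior on the exponential rate λ, the posterior after n observations with total T = Σxᵢ is Gamma(α+n, β+T).
Sum of observations T = 6.6 hours; n = 10.
Posterior: Gamma(1.66+10, 9.34+6.6) = Gamma(11.66, 15.94).
Posterior mean of λ = α/β = 11.66/15.94 = 0.7315.

0.7315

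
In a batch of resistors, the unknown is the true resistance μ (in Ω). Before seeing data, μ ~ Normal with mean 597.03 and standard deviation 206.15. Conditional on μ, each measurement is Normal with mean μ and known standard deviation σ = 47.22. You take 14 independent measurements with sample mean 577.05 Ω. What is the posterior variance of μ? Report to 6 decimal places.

For Normal data with known variance σ², a Normal(μ₀, σ₀²) prior on μ is conjugate. Posterior precision = 1/σ₀² + n/σ²; posterior mean is the precision-weighted average of μ₀ and x̄.
σ₀² = 206.15² = 42497.8225, σ² = 47.22² = 2229.7284; σ² + n·σ₀² = 2229.7284 + 14·42497.8225 = 597199.2434.
Posterior precision = 1/σ₀² + n/σ² = 1/42497.8225 + 14/2229.7284 = (σ² + n·σ₀²)/(σ₀²σ²) = 597199.2434/(42497.8225·2229.7284); posterior variance σₙ² = σ₀²σ²/(σ² + n·σ₀²) = 42497.8225·2229.7284/597199.2434 = 158.671671.

158.671671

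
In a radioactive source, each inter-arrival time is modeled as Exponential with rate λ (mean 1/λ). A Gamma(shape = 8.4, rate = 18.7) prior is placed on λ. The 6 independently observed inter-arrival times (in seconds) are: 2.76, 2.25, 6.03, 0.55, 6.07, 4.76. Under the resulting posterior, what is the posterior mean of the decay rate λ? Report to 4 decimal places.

0.3502

With a Gamma(shape α, rate β) prior on the exponential rate λ, the posterior after n observations with total T = Σxᵢ is Gamma(α+n, β+T).
Sum of observations T = 22.42 seconds; n = 6.
Posterior: Gamma(8.4+6, 18.7+22.42) = Gamma(14.4, 41.12).
Posterior mean of λ = α/β = 14.4/41.12 = 0.3502.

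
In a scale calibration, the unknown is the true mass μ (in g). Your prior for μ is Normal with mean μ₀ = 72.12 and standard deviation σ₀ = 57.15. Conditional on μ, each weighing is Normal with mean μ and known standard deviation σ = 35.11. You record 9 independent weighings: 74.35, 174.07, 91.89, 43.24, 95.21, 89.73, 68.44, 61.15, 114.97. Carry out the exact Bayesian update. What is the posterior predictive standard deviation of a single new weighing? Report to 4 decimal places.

For Normal data with known variance σ², a Normal(μ₀, σ₀²) prior on μ is conjugate. Posterior precision = 1/σ₀² + n/σ²; posterior mean is the precision-weighted average of μ₀ and x̄.
σ₀² = 57.15² = 3266.1225, σ² = 35.11² = 1232.7121; σ² + n·σ₀² = 1232.7121 + 9·3266.1225 = 30627.8146.
Posterior precision = 1/σ₀² + n/σ² = 1/3266.1225 + 9/1232.7121 = (σ² + n·σ₀²)/(σ₀²σ²) = 30627.8146/(3266.1225·1232.7121); posterior variance σₙ² = σ₀²σ²/(σ² + n·σ₀²) = 3266.1225·1232.7121/30627.8146 = 131.455306.
Predictive variance for one new observation = σₙ² + σ² = 3266.1225·1232.7121/30627.8146 + 1232.7121 = σ²·(σ₀² + 30627.8146)/30627.8146 = 1232.7121·33893.9371/30627.8146 = 1364.167406; SD = √(1232.7121·33893.9371/30627.8146) = 36.9346.

36.9346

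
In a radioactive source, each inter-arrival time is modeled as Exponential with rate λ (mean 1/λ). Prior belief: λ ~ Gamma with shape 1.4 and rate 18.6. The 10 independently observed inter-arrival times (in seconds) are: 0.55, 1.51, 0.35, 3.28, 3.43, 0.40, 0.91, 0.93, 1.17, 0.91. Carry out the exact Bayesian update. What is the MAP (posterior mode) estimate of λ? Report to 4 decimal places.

With a Gamma(shape α, rate β) prior on the exponential rate λ, the posterior after n observations with total T = Σxᵢ is Gamma(α+n, β+T).
Sum of observations T = 13.44 seconds; n = 10.
Posterior: Gamma(1.4+10, 18.6+13.44) = Gamma(11.4, 32.04).
Mode = (α−1)/β = 0.3246.

0.3246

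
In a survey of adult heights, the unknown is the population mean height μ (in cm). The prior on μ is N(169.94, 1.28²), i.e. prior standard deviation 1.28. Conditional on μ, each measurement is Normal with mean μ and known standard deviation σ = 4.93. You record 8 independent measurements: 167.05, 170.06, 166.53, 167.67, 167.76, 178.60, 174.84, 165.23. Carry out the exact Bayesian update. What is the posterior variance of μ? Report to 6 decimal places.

1.064392

For Normal data with known variance σ², a Normal(μ₀, σ₀²) prior on μ is conjugate. Posterior precision = 1/σ₀² + n/σ²; posterior mean is the precision-weighted average of μ₀ and x̄.
σ₀² = 1.28² = 1.6384, σ² = 4.93² = 24.3049; σ² + n·σ₀² = 24.3049 + 8·1.6384 = 37.4121.
Posterior precision = 1/σ₀² + n/σ² = 1/1.6384 + 8/24.3049 = (σ² + n·σ₀²)/(σ₀²σ²) = 37.4121/(1.6384·24.3049); posterior variance σₙ² = σ₀²σ²/(σ² + n·σ₀²) = 1.6384·24.3049/37.4121 = 1.064392.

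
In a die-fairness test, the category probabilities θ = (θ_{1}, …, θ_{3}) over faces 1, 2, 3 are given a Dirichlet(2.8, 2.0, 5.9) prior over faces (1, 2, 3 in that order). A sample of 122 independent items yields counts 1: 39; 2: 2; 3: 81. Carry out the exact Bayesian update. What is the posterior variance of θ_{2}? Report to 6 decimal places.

0.000219

The Dirichlet prior is conjugate to the Multinomial likelihood: each posterior αⱼ = prior αⱼ + observed count nⱼ.
Posterior concentration: (41.8, 4.0, 86.9), total = 132.7.
Var[θ_j] = α_j(Σα−α_j)/((Σα)²(Σα+1)) = 4.0·128.7/(132.7²·133.7) = 0.000219.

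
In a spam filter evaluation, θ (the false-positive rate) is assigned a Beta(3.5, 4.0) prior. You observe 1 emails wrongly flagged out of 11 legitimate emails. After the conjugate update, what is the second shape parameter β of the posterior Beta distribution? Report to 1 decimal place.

14.0

The Beta prior is conjugate to a Binomial/Bernoulli likelihood; the update adds successes to α and failures to β.
Posterior: Beta(α+k, β+n−k) = Beta(3.5+1, 4.0+10) = Beta(4.5, 14.0).
Posterior β = 14.0.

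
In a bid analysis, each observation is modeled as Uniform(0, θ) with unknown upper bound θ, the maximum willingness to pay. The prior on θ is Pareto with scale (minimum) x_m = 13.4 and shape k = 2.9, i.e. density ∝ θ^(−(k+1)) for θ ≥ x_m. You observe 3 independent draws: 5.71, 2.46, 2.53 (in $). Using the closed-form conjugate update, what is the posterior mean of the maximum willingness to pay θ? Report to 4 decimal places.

16.1347

A Pareto(scale x_m, shape k) prior on the upper bound θ of Uniform(0, θ) is conjugate: posterior is Pareto(max(x_m, max xᵢ), k + n).
Sample maximum = 5.71; prior scale x_m = 13.4 → posterior scale = max = 13.40.
Posterior shape = 2.9 + 3 = 5.9.
E[θ|data] = k·x_m/(k−1) = 5.9·13.40/4.9 = 16.1347.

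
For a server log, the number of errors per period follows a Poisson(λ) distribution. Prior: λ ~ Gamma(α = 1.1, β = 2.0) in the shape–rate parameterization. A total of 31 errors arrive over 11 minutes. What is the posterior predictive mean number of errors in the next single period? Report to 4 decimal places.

With a Gamma(shape α, rate β) prior, the Poisson likelihood is conjugate: the posterior is Gamma(α + ΣXᵢ, β + n).
Posterior: Gamma(α+S, β+n) = Gamma(1.1+31, 2.0+11) = Gamma(32.1, 13.0).
The predictive distribution for one future period is NegBinom with mean α/β = 2.4692.

2.4692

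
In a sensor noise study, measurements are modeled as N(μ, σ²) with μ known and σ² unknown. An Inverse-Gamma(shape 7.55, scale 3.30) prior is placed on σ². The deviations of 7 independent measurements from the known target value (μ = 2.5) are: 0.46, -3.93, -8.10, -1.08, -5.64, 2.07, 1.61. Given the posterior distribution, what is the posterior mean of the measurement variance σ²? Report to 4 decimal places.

6.3542

With known mean μ and an Inverse-Gamma(α, β) prior on σ², the Normal likelihood is conjugate: posterior is Inv-Gamma(α + n/2, β + Σ(xᵢ−μ)²/2).
Σ(xᵢ−μ)² = (0.46)² + (-3.93)² + (-8.10)² + (-1.08)² + (-5.64)² + (2.07)² + (1.61)² = 121.1195.
Posterior: Inv-Gamma(7.55 + 7/2, 3.30 + 121.1195/2) = Inv-Gamma(11.05, 63.85975).
E[σ²|data] = β/(α−1) = 63.85975/10.05 = 6.3542.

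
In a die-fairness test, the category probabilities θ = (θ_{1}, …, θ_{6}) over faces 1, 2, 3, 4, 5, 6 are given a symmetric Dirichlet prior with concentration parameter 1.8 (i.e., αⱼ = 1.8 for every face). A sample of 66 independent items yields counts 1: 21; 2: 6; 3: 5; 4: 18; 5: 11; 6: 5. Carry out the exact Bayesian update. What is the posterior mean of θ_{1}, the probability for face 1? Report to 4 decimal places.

The Dirichlet prior is conjugate to the Multinomial likelihood: each posterior αⱼ = prior αⱼ + observed count nⱼ.
Posterior concentration: (22.8, 7.8, 6.8, 19.8, 12.8, 6.8), total = 76.8.
E[θ_{1}|data] = α_{1}/Σα = 22.8/76.8 = 0.2969.

0.2969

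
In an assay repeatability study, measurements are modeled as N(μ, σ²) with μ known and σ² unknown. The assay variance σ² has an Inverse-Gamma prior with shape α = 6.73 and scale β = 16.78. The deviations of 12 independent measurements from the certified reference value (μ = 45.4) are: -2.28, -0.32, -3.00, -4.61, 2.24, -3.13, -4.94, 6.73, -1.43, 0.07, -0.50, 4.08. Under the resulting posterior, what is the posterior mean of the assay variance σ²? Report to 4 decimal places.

7.3559

With known mean μ and an Inverse-Gamma(α, β) prior on σ², the Normal likelihood is conjugate: posterior is Inv-Gamma(α + n/2, β + Σ(xᵢ−μ)²/2).
Σ(xᵢ−μ)² = (-2.28)² + (-0.32)² + (-3.00)² + (-4.61)² + (2.24)² + (-3.13)² + (-4.94)² + (6.73)² + (-1.43)² + (0.07)² + (-0.50)² + (4.08)² = 139.0101.
Posterior: Inv-Gamma(6.73 + 12/2, 16.78 + 139.0101/2) = Inv-Gamma(12.73, 86.28505).
E[σ²|data] = β/(α−1) = 86.28505/11.73 = 7.3559.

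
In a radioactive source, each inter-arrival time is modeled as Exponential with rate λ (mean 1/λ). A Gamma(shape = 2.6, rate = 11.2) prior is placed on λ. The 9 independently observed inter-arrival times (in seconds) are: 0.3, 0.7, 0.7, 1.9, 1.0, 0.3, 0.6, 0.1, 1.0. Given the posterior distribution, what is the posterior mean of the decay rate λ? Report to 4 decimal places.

0.6517

With a Gamma(shape α, rate β) prior on the exponential rate λ, the posterior after n observations with total T = Σxᵢ is Gamma(α+n, β+T).
Sum of observations T = 6.6 seconds; n = 9.
Posterior: Gamma(2.6+9, 11.2+6.6) = Gamma(11.6, 17.8).
Posterior mean of λ = α/β = 11.6/17.8 = 0.6517.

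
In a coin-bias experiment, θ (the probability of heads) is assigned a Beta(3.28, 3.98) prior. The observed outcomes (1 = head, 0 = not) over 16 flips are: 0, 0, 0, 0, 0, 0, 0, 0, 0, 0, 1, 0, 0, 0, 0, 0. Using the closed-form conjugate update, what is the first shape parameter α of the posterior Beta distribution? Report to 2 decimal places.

4.28

The Beta prior is conjugate to a Binomial/Bernoulli likelihood; the update adds successes to α and failures to β.
Posterior: Beta(α+k, β+n−k) = Beta(3.28+1, 3.98+15) = Beta(4.28, 18.98).
Posterior α = 4.28.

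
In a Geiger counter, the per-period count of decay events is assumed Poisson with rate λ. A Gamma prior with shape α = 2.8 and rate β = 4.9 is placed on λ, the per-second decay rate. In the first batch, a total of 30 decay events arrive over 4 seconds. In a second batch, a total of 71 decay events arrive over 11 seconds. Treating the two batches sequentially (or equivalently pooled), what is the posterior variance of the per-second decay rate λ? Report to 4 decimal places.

With a Gamma(shape α, rate β) prior, the Poisson likelihood is conjugate: the posterior is Gamma(α + ΣXᵢ, β + n).
After batch 1: Gamma(α+S, β+n) = Gamma(2.8+30, 4.9+4) = Gamma(32.8, 8.9).
After batch 2: Gamma(α+S, β+n) = Gamma(32.8+71, 8.9+11) = Gamma(103.8, 19.9).
Var = α/β² = 103.8/19.9² = 0.2621.

0.2621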